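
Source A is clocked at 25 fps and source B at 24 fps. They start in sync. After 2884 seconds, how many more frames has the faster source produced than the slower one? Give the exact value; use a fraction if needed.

A emits 25 × 2884 = 72100 frames; B emits 24 × 2884 = 69216.
Difference = 2884 frames; B is behind A.

2884 frames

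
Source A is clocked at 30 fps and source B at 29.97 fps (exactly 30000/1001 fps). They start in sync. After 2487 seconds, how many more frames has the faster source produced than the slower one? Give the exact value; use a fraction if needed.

A emits 30 × 2487 = 74610 frames; B emits 30000/1001 × 2487 = 74610000/1001.
Difference = 74610/1001 frames (≈ 74.5355); B is behind A.

74610/1001 frames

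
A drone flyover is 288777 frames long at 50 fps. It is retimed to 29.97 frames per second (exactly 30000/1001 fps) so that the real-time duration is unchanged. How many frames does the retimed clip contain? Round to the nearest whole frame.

173093 frames

Frames at target rate = 288777 × (30000/1001) / (50) = 173266200/1001 ≈ 173093.107.
Nearest whole frame: 173093.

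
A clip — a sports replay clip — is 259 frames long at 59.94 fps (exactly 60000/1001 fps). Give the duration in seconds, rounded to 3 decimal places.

Running time = 259 × 1001/60000 = 259259/60000 s ≈ 4.321 s.

4.321 seconds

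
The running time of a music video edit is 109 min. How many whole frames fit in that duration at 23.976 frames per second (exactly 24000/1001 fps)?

109 min = 6540 s.
Frames = 6540 × 24000/1001 = 156960000/1001 ≈ 156803.1968.
Complete frames: 156803.

156803 frames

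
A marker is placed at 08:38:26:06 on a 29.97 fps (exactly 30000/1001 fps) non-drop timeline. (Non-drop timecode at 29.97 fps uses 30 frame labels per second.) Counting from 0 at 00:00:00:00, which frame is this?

Total seconds to the label: (8 × 3600 + 38 × 60 + 26) = 31106.
Frame index = 31106 × 30 + 6 = 933186.

frame 933186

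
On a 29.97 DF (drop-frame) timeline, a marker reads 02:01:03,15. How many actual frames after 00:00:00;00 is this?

217687

As if non-drop at 30 labels/s: (2 × 3600 + 1 × 60 + 3) × 30 + 15 = 217905.
Minute boundaries passed: 121; those not divisible by 10: 121 − 12 = 109; dropped labels = 2 × 109 = 218.
Actual frame index = 217905 − 218 = 217687.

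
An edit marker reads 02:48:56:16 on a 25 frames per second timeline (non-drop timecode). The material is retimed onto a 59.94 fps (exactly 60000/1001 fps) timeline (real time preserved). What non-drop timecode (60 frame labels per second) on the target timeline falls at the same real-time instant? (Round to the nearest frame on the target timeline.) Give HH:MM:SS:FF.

02:48:46:31

Source frame index: (2×3600 + 48×60 + 56) × 25 + 16 = 253416.
Real time: 253416 / (25) = 253416/25 s.
Target frame: (253416/25) × (60000/1001) = 608198400/1001 ≈ 607590.809 → 607591.
At 60 labels/s: frame 607591 → 02:48:46:31.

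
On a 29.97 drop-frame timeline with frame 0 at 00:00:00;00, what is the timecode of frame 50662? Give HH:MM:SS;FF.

00:28:10;14

Each 10-minute DF block holds 10 × 60 × 30 − 9 × 2 = 17982 frames. 50662 ÷ 17982 → 2 full blocks, remainder 14698.
Within the partial block the first minute is 1800 frames and each further minute 1798, so 8 further minute boundaries passed. Total skipped labels = 18 × 2 + 2 × 8 = 52.
Non-drop label index = 50662 + 52 = 50714; at 30 labels/s that is 00:28:10:14, i.e. DF 00:28:10;14.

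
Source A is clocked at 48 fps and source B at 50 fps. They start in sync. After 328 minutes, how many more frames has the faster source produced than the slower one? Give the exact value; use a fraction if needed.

328 min = 19680 s.
A emits 48 × 19680 = 944640 frames; B emits 50 × 19680 = 984000.
Difference = 39360 frames; B is ahead of A.

39360 frames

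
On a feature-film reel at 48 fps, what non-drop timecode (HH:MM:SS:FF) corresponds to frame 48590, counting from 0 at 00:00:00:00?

48590 ÷ 48 = 1012 full seconds, remainder 14 frames.
1012 s = 0 h 16 min 52 s.
Timecode: 00:16:52:14.

00:16:52:14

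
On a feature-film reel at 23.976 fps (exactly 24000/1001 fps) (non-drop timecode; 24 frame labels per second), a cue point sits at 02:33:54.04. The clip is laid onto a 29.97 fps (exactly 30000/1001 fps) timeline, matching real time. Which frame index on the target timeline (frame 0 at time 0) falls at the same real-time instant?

Source frame index: (2×3600 + 33×60 + 54) × 24 + 4 = 221620.
Real time: 221620 / (24000/1001) = 11092081/1200 s.
Target frame: (11092081/1200) × (30000/1001) = 277025.

frame 277025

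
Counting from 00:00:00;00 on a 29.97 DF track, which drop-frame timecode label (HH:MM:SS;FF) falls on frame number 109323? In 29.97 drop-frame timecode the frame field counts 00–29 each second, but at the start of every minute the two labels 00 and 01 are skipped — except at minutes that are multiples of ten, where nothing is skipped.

Each 10-minute DF block holds 10 × 60 × 30 − 9 × 2 = 17982 frames. 109323 ÷ 17982 → 6 full blocks, remainder 1431.
Within the partial block the first minute is 1800 frames and each further minute 1798, so 0 further minute boundaries passed. Total skipped labels = 18 × 6 + 2 × 0 = 108.
Non-drop label index = 109323 + 108 = 109431; at 30 labels/s that is 01:00:47:21, i.e. DF 01:00:47;21.

01:00:47;21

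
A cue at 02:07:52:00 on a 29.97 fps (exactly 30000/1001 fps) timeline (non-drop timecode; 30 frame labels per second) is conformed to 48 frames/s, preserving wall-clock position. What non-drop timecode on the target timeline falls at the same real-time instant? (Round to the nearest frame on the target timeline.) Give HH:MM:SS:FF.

02:07:59:32

Source frame index: (2×3600 + 7×60 + 52) × 30 + 0 = 230160.
Real time: 230160 / (30000/1001) = 959959/125 s.
Target frame: (959959/125) × (48) = 46078032/125 ≈ 368624.256 → 368624.
At 48 labels/s: frame 368624 → 02:07:59:32.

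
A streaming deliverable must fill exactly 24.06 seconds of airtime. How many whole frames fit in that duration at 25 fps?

601 frames

Frames = 24.06 × 25 = 1203/2 ≈ 601.5000.
Complete frames: 601.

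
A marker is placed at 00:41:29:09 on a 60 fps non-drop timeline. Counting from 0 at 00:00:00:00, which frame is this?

149349

Total seconds to the label: (0 × 3600 + 41 × 60 + 29) = 2489.
Frame index = 2489 × 60 + 9 = 149349.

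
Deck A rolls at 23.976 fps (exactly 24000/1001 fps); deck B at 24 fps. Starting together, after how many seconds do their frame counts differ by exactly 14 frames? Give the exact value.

The gap grows by |24 − 24000/1001| = 24/1001 frames per second.
Time for a 14-frame gap: 14 ÷ (24/1001) = 7007/12 s.

7007/12 seconds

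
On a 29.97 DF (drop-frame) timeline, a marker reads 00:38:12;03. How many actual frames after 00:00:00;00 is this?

68693

As if non-drop at 30 labels/s: (0 × 3600 + 38 × 60 + 12) × 30 + 3 = 68763.
Minute boundaries passed: 38; those not divisible by 10: 38 − 3 = 35; dropped labels = 2 × 35 = 70.
Actual frame index = 68763 − 70 = 68693.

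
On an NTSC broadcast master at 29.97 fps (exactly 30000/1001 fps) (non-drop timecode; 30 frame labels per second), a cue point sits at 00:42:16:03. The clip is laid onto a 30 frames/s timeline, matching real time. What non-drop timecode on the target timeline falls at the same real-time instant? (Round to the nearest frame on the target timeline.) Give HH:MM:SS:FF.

Source frame index: (0×3600 + 42×60 + 16) × 30 + 3 = 76083.
Real time: 76083 / (30000/1001) = 25386361/10000 s.
Target frame: (25386361/10000) × (30) = 76159083/1000 ≈ 76159.083 → 76159.
At 30 labels/s: frame 76159 → 00:42:18:19.

00:42:18:19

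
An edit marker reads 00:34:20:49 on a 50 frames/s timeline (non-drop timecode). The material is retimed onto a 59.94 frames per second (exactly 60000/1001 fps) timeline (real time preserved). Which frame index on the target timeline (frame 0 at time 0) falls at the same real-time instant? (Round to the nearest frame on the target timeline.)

Source frame index: (0×3600 + 34×60 + 20) × 50 + 49 = 103049.
Real time: 103049 / (50) = 103049/50 s.
Target frame: (103049/50) × (60000/1001) = 123658800/1001 ≈ 123535.265 → 123535.

frame 123535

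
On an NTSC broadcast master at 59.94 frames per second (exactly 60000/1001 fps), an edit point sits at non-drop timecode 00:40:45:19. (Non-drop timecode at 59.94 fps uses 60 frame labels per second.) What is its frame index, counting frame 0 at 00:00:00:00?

Total seconds to the label: (0 × 3600 + 40 × 60 + 45) = 2445.
Frame index = 2445 × 60 + 19 = 146719.

146719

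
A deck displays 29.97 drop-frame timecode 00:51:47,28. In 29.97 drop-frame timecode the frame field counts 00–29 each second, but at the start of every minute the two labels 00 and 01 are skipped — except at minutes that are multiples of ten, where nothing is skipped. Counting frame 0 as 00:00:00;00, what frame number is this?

93146

As if non-drop at 30 labels/s: (0 × 3600 + 51 × 60 + 47) × 30 + 28 = 93238.
Minute boundaries passed: 51; those not divisible by 10: 51 − 5 = 46; dropped labels = 2 × 46 = 92.
Actual frame index = 93238 − 92 = 93146.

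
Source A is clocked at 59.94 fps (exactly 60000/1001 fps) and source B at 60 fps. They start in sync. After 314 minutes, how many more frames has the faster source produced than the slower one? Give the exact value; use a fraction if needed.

314 min = 18840 s.
A emits 60000/1001 × 18840 = 1130400000/1001 frames; B emits 60 × 18840 = 1130400.
Difference = 1130400/1001 frames (≈ 1129.2707); B is ahead of A.

1130400/1001 frames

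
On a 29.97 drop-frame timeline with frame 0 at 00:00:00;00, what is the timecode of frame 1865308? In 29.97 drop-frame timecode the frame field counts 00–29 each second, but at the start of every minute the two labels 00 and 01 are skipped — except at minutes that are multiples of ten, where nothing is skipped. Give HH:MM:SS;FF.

17:17:19;06

Each 10-minute DF block holds 10 × 60 × 30 − 9 × 2 = 17982 frames. 1865308 ÷ 17982 → 103 full blocks, remainder 13162.
Within the partial block the first minute is 1800 frames and each further minute 1798, so 7 further minute boundaries passed. Total skipped labels = 18 × 103 + 2 × 7 = 1868.
Non-drop label index = 1865308 + 1868 = 1867176; at 30 labels/s that is 17:17:19:06, i.e. DF 17:17:19;06.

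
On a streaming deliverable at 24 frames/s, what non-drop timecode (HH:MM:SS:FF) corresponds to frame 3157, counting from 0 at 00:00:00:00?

3157 ÷ 24 = 131 full seconds, remainder 13 frames.
131 s = 0 h 2 min 11 s.
Timecode: 00:02:11:13.

00:02:11:13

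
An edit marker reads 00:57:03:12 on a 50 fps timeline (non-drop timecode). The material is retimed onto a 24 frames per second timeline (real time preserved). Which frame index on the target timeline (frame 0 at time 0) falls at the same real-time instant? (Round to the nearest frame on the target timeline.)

Source frame index: (0×3600 + 57×60 + 3) × 50 + 12 = 171162.
Real time: 171162 / (50) = 85581/25 s.
Target frame: (85581/25) × (24) = 2053944/25 ≈ 82157.760 → 82158.

frame 82158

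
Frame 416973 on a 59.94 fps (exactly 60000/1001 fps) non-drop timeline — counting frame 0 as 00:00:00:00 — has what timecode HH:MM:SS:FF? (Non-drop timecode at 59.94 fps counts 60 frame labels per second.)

416973 ÷ 60 = 6949 full seconds, remainder 33 frames.
6949 s = 1 h 55 min 49 s.
Timecode: 01:55:49:33.

01:55:49:33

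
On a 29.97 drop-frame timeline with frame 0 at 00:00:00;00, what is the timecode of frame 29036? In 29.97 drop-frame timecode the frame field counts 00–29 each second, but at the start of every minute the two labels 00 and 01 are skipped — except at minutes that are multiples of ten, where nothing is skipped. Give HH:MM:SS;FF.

Each 10-minute DF block holds 10 × 60 × 30 − 9 × 2 = 17982 frames. 29036 ÷ 17982 → 1 full block, remainder 11054.
Within the partial block the first minute is 1800 frames and each further minute 1798, so 6 further minute boundaries passed. Total skipped labels = 18 × 1 + 2 × 6 = 30.
Non-drop label index = 29036 + 30 = 29066; at 30 labels/s that is 00:16:08:26, i.e. DF 00:16:08;26.

00:16:08;26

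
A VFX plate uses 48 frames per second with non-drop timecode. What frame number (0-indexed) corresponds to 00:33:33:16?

Total seconds to the label: (0 × 3600 + 33 × 60 + 33) = 2013.
Frame index = 2013 × 48 + 16 = 96640.

frame 96640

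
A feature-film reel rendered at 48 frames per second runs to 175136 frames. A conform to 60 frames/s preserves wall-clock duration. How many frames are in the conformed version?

Target frames = source frames × (target rate / source rate) = 175136 × (60)/(48) = 175136 × 5/4 = 218920.

218920 frames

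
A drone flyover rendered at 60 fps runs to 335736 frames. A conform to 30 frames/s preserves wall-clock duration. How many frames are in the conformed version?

167868 frames

Target frames = source frames × (target rate / source rate) = 335736 × (30)/(60) = 335736 × 1/2 = 167868.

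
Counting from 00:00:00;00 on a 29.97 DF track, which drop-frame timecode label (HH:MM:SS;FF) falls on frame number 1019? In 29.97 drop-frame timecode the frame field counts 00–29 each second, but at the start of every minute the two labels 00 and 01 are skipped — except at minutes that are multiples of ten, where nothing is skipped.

00:00:33;29

Ten DF minutes hold 17982 frames, so frame 1019 lies in block 0 (frames 0–17981) with 1019 frames into that block.
The block's first minute is 1800 frames and the rest 1798 each; 1019 frames reaches minute 0, so 0 × 18 + 0 × 2 = 0 labels have been skipped so far.
Adding those back, label number 1019 + 0 = 1019 at 30 labels/s is 33 s + 29 f = 0 h 0 min 33 s frame 29, i.e. 00:00:33;29.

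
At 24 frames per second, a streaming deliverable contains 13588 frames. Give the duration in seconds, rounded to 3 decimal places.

Running time = 13588 × 1/24 = 3397/6 s ≈ 566.167 s.

566.167 seconds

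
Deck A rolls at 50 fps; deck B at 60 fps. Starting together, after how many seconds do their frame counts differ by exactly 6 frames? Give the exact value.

The gap grows by |60 − 50| = 10 frames per second.
Time for a 6-frame gap: 6 ÷ (10) = 0.6 s.

0.6 seconds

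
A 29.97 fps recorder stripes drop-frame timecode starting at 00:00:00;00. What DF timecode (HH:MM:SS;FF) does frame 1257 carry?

00:00:41;27

Each 10-minute DF block holds 10 × 60 × 30 − 9 × 2 = 17982 frames. 1257 ÷ 17982 → 0 full blocks, remainder 1257.
Within the partial block the first minute is 1800 frames and each further minute 1798, so 0 further minute boundaries passed. Total skipped labels = 18 × 0 + 2 × 0 = 0.
Non-drop label index = 1257 + 0 = 1257; at 30 labels/s that is 00:00:41:27, i.e. DF 00:00:41;27.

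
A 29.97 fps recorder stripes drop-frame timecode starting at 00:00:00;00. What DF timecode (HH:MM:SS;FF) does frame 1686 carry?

00:00:56;06

Each 10-minute DF block holds 10 × 60 × 30 − 9 × 2 = 17982 frames. 1686 ÷ 17982 → 0 full blocks, remainder 1686.
Within the partial block the first minute is 1800 frames and each further minute 1798, so 0 further minute boundaries passed. Total skipped labels = 18 × 0 + 2 × 0 = 0.
Non-drop label index = 1686 + 0 = 1686; at 30 labels/s that is 00:00:56:06, i.e. DF 00:00:56;06.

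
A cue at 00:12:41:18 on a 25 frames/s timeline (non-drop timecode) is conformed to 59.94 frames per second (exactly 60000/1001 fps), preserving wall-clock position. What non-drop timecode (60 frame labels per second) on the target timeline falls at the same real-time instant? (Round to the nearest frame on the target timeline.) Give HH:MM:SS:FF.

Source frame index: (0×3600 + 12×60 + 41) × 25 + 18 = 19043.
Real time: 19043 / (25) = 19043/25 s.
Target frame: (19043/25) × (60000/1001) = 45703200/1001 ≈ 45657.542 → 45658.
At 60 labels/s: frame 45658 → 00:12:40:58.

00:12:40:58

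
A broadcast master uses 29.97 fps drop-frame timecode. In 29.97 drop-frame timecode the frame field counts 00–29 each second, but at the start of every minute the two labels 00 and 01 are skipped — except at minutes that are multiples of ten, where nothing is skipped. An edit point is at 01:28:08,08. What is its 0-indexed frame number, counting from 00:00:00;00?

As if non-drop at 30 labels/s: (1 × 3600 + 28 × 60 + 8) × 30 + 8 = 158648.
Minute boundaries passed: 88; those not divisible by 10: 88 − 8 = 80; dropped labels = 2 × 80 = 160.
Actual frame index = 158648 − 160 = 158488.

158488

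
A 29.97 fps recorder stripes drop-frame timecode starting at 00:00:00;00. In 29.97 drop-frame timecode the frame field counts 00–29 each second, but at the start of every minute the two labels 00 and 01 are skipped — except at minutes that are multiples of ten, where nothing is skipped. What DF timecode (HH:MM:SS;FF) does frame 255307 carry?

02:21:58;21

Ten DF minutes hold 17982 frames, so frame 255307 lies in block 14 (frames 251748–269729) with 3559 frames into that block.
The block's first minute is 1800 frames and the rest 1798 each; 3559 frames reaches minute 1, so 14 × 18 + 1 × 2 = 254 labels have been skipped so far.
Adding those back, label number 255307 + 254 = 255561 at 30 labels/s is 8518 s + 21 f = 2 h 21 min 58 s frame 21, i.e. 02:21:58;21.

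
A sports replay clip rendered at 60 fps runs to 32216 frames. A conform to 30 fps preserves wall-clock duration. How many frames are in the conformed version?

16108 frames

Target frames = source frames × (target rate / source rate) = 32216 × (30)/(60) = 32216 × 1/2 = 16108.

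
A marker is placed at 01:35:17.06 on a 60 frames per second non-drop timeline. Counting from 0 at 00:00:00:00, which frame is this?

frame 343026

Total seconds to the label: (1 × 3600 + 35 × 60 + 17) = 5717.
Frame index = 5717 × 60 + 6 = 343026.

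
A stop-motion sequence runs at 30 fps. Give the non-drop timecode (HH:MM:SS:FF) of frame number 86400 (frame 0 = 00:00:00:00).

00:48:00:00

86400 ÷ 30 = 2880 full seconds, remainder 0 frames.
2880 s = 0 h 48 min 0 s.
Timecode: 00:48:00:00.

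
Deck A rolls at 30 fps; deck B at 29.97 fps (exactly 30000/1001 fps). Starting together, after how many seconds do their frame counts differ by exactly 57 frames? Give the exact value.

1901.9 seconds

The gap grows by |30000/1001 − 30| = 30/1001 frames per second.
Time for a 57-frame gap: 57 ÷ (30/1001) = 1901.9 s.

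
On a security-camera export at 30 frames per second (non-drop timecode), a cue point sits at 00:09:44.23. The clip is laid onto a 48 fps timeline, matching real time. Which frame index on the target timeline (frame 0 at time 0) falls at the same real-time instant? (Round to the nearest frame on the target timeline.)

frame 28069

Source frame index: (0×3600 + 9×60 + 44) × 30 + 23 = 17543.
Real time: 17543 / (30) = 17543/30 s.
Target frame: (17543/30) × (48) = 140344/5 ≈ 28068.800 → 28069.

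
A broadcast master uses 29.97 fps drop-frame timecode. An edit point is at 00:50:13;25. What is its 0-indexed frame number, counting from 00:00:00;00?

Complete 10-minute blocks: 5, each 17982 frames → 89910.
Remaining 0 whole minutes in the current block: 0 frames.
Within the current minute: 13 × 30 + 25 = 415. Total = 89910 + 0 + 415 = 90325.

90325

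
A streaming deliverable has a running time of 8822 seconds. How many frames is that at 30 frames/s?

Frames = 8822 × 30 = 264660.

264660 frames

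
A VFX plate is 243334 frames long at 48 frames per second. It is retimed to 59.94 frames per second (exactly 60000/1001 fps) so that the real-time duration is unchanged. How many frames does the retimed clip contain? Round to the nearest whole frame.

Frames at target rate = 243334 × (60000/1001) / (48) = 3342500/11 ≈ 303863.636.
Nearest whole frame: 303864.

303864 frames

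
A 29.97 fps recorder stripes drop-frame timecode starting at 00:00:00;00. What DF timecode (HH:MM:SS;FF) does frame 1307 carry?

00:00:43;17

Ten DF minutes hold 17982 frames, so frame 1307 lies in block 0 (frames 0–17981) with 1307 frames into that block.
The block's first minute is 1800 frames and the rest 1798 each; 1307 frames reaches minute 0, so 0 × 18 + 0 × 2 = 0 labels have been skipped so far.
Adding those back, label number 1307 + 0 = 1307 at 30 labels/s is 43 s + 17 f = 0 h 0 min 43 s frame 17, i.e. 00:00:43;17.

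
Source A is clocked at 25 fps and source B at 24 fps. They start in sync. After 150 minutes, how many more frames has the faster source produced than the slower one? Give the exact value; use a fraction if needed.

9000 frames

150 min = 9000 s.
A emits 25 × 9000 = 225000 frames; B emits 24 × 9000 = 216000.
Difference = 9000 frames; B is behind A.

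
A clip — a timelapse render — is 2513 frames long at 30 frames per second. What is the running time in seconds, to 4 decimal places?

83.7667 seconds

Running time = 2513 × 1/30 = 2513/30 s ≈ 83.7667 s.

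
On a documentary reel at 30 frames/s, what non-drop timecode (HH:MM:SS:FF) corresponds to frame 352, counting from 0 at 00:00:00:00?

352 ÷ 30 = 11 full seconds, remainder 22 frames.
11 s = 0 h 0 min 11 s.
Timecode: 00:00:11:22.

00:00:11:22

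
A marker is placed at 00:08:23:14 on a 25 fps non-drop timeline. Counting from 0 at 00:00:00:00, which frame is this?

12589

Total seconds to the label: (0 × 3600 + 8 × 60 + 23) = 503.
Frame index = 503 × 25 + 14 = 12589.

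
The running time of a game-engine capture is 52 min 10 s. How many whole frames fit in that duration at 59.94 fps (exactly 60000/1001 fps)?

52 min 10 s = 3130 s.
Frames = 3130 × 60000/1001 = 187800000/1001 ≈ 187612.3876.
Complete frames: 187612.

187612 frames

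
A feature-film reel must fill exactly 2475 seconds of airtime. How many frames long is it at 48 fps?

Frames = 2475 × 48 = 118800.

118800 frames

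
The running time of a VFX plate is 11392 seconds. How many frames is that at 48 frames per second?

546816 frames

Frames = 11392 × 48 = 546816.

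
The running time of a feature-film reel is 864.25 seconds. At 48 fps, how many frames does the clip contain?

Frames = 864.25 × 48 = 41484.

41484 frames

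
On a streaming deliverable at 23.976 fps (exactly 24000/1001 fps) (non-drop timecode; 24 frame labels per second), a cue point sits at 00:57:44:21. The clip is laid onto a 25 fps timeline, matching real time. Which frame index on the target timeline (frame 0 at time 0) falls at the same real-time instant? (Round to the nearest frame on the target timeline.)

Source frame index: (0×3600 + 57×60 + 44) × 24 + 21 = 83157.
Real time: 83157 / (24000/1001) = 27746719/8000 s.
Target frame: (27746719/8000) × (25) = 27746719/320 ≈ 86708.497 → 86708.

frame 86708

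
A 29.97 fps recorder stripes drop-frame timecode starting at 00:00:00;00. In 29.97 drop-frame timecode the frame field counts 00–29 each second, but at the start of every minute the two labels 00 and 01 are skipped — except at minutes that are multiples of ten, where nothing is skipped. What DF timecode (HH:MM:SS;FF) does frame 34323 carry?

Ten DF minutes hold 17982 frames, so frame 34323 lies in block 1 (frames 17982–35963) with 16341 frames into that block.
The block's first minute is 1800 frames and the rest 1798 each; 16341 frames reaches minute 9, so 1 × 18 + 9 × 2 = 36 labels have been skipped so far.
Adding those back, label number 34323 + 36 = 34359 at 30 labels/s is 1145 s + 9 f = 0 h 19 min 5 s frame 9, i.e. 00:19:05;09.

00:19:05;09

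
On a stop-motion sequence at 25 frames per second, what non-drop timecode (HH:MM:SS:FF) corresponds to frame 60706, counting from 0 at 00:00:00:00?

60706 ÷ 25 = 2428 full seconds, remainder 6 frames.
2428 s = 0 h 40 min 28 s.
Timecode: 00:40:28:06.

00:40:28:06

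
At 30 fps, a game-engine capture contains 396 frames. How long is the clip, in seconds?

13.2 seconds

Running time = 396 / (30) = 13.2 s.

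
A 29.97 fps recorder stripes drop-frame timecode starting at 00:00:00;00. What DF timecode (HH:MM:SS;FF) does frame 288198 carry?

02:40:16;06

Each 10-minute DF block holds 10 × 60 × 30 − 9 × 2 = 17982 frames. 288198 ÷ 17982 → 16 full blocks, remainder 486.
Within the partial block the first minute is 1800 frames and each further minute 1798, so 0 further minute boundaries passed. Total skipped labels = 18 × 16 + 2 × 0 = 288.
Non-drop label index = 288198 + 288 = 288486; at 30 labels/s that is 02:40:16:06, i.e. DF 02:40:16;06.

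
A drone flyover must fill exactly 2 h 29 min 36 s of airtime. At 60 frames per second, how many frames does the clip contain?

538560 frames

2 h 29 min 36 s = 8976 s.
Frames = 8976 × 60 = 538560.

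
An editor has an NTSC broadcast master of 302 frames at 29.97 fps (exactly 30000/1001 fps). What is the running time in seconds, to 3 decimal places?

10.077 seconds

Running time = 302 × 1001/30000 = 151151/15000 s ≈ 10.077 s.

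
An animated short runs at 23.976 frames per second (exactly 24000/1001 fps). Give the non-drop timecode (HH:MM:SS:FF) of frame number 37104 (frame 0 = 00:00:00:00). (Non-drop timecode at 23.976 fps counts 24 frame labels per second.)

00:25:46:00

37104 ÷ 24 = 1546 full seconds, remainder 0 frames.
1546 s = 0 h 25 min 46 s.
Timecode: 00:25:46:00.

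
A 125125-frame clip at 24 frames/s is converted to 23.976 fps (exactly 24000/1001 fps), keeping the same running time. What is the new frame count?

125000 frames

Target frames = source frames × (target rate / source rate) = 125125 × (24000/1001)/(24) = 125125 × 1000/1001 = 125000.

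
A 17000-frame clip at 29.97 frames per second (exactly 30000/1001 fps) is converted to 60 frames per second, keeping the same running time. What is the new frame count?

Target frames = source frames × (target rate / source rate) = 17000 × (60)/(30000/1001) = 17000 × 1001/500 = 34034.

34034 frames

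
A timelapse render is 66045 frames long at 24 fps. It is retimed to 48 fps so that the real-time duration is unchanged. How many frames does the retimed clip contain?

132090 frames

Target frames = source frames × (target rate / source rate) = 66045 × (48)/(24) = 66045 × 2 = 132090.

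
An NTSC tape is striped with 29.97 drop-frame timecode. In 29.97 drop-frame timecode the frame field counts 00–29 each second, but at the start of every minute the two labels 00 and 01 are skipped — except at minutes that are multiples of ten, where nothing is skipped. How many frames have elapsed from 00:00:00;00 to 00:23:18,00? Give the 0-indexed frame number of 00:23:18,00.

41898

Complete 10-minute blocks: 2, each 17982 frames → 35964.
Remaining 3 whole minutes in the current block: 1800 + 2 × 1798 = 5396 frames.
Within the current minute: 18 × 30 + 0 − 2 = 538 (labels ;00/;01 skipped at this minute). Total = 35964 + 5396 + 538 = 41898.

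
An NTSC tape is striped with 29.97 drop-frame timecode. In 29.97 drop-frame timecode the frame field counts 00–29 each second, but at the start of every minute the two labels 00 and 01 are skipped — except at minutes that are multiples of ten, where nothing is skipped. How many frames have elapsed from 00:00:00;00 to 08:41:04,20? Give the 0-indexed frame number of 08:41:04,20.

Complete 10-minute blocks: 52, each 17982 frames → 935064.
Remaining 1 whole minute in the current block: 1800 + 0 × 1798 = 1800 frames.
Within the current minute: 4 × 30 + 20 − 2 = 138 (labels ;00/;01 skipped at this minute). Total = 935064 + 1800 + 138 = 937002.

937002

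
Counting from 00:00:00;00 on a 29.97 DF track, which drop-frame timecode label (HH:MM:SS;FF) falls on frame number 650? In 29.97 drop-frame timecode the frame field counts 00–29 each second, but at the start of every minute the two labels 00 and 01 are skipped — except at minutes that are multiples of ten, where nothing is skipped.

Each 10-minute DF block holds 10 × 60 × 30 − 9 × 2 = 17982 frames. 650 ÷ 17982 → 0 full blocks, remainder 650.
Within the partial block the first minute is 1800 frames and each further minute 1798, so 0 further minute boundaries passed. Total skipped labels = 18 × 0 + 2 × 0 = 0.
Non-drop label index = 650 + 0 = 650; at 30 labels/s that is 00:00:21:20, i.e. DF 00:00:21;20.

00:00:21;20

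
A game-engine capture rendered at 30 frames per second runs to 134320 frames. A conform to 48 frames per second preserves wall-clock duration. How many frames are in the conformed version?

214912 frames

Target frames = source frames × (target rate / source rate) = 134320 × (48)/(30) = 134320 × 8/5 = 214912.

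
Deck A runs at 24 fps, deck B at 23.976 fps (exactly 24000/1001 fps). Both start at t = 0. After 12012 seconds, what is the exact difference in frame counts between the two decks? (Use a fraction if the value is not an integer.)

288 frames

A emits 24 × 12012 = 288288 frames; B emits 24000/1001 × 12012 = 288000.
Difference = 288 frames; B is behind A.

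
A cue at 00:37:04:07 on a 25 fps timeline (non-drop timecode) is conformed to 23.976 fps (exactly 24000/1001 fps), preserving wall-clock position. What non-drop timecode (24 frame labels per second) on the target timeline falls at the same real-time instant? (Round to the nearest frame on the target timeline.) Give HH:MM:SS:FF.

00:37:02:01

Source frame index: (0×3600 + 37×60 + 4) × 25 + 7 = 55607.
Real time: 55607 / (25) = 55607/25 s.
Target frame: (55607/25) × (24000/1001) = 53382720/1001 ≈ 53329.391 → 53329.
At 24 labels/s: frame 53329 → 00:37:02:01.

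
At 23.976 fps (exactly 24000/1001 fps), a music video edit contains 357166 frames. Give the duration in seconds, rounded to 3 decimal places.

Running time = 357166 × 1001/24000 = 178761583/12000 s ≈ 14896.799 s.

14896.799 seconds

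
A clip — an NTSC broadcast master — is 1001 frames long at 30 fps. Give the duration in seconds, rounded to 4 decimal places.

33.3667 seconds

Running time = 1001 × 1/30 = 1001/30 s ≈ 33.3667 s.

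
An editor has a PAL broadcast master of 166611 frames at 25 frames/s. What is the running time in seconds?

Running time = 166611 / (25) = 6664.44 s.

6664.44 seconds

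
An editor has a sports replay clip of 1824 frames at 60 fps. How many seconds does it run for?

Running time = 1824 / (60) = 30.4 s.

30.4 seconds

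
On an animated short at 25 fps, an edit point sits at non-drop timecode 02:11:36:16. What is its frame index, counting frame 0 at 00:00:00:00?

Total seconds to the label: (2 × 3600 + 11 × 60 + 36) = 7896.
Frame index = 7896 × 25 + 16 = 197416.

frame 197416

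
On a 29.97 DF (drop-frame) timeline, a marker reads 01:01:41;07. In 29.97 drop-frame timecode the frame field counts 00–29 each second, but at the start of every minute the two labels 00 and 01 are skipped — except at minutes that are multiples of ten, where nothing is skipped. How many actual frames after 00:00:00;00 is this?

110927

As if non-drop at 30 labels/s: (1 × 3600 + 1 × 60 + 41) × 30 + 7 = 111037.
Minute boundaries passed: 61; those not divisible by 10: 61 − 6 = 55; dropped labels = 2 × 55 = 110.
Actual frame index = 111037 − 110 = 110927.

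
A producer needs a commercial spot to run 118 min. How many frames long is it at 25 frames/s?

118 min = 7080 s.
Frames = 7080 × 25 = 177000.

177000 frames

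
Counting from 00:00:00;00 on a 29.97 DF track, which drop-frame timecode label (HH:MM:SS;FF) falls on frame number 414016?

Each 10-minute DF block holds 10 × 60 × 30 − 9 × 2 = 17982 frames. 414016 ÷ 17982 → 23 full blocks, remainder 430.
Within the partial block the first minute is 1800 frames and each further minute 1798, so 0 further minute boundaries passed. Total skipped labels = 18 × 23 + 2 × 0 = 414.
Non-drop label index = 414016 + 414 = 414430; at 30 labels/s that is 03:50:14:10, i.e. DF 03:50:14;10.

03:50:14;10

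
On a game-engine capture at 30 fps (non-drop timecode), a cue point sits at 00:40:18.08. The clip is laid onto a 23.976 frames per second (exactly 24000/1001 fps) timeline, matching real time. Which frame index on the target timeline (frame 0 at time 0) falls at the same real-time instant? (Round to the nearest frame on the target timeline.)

Source frame index: (0×3600 + 40×60 + 18) × 30 + 8 = 72548.
Real time: 72548 / (30) = 36274/15 s.
Target frame: (36274/15) × (24000/1001) = 8291200/143 ≈ 57980.420 → 57980.

frame 57980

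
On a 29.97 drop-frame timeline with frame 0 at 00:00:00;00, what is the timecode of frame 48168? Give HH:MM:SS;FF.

00:26:47;06

Each 10-minute DF block holds 10 × 60 × 30 − 9 × 2 = 17982 frames. 48168 ÷ 17982 → 2 full blocks, remainder 12204.
Within the partial block the first minute is 1800 frames and each further minute 1798, so 6 further minute boundaries passed. Total skipped labels = 18 × 2 + 2 × 6 = 48.
Non-drop label index = 48168 + 48 = 48216; at 30 labels/s that is 00:26:47:06, i.e. DF 00:26:47;06.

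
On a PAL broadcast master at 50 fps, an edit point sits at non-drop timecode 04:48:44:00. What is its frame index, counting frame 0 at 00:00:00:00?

frame 866200

Total seconds to the label: (4 × 3600 + 48 × 60 + 44) = 17324.
Frame index = 17324 × 50 + 0 = 866200.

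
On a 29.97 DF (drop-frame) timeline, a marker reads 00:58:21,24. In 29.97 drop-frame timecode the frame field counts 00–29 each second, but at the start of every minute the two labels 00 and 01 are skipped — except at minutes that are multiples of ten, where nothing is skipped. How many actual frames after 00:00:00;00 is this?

Complete 10-minute blocks: 5, each 17982 frames → 89910.
Remaining 8 whole minutes in the current block: 1800 + 7 × 1798 = 14386 frames.
Within the current minute: 21 × 30 + 24 − 2 = 652 (labels ;00/;01 skipped at this minute). Total = 89910 + 14386 + 652 = 104948.

104948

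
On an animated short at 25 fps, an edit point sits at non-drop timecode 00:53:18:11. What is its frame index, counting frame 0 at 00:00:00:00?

frame 79961

Total seconds to the label: (0 × 3600 + 53 × 60 + 18) = 3198.
Frame index = 3198 × 25 + 11 = 79961.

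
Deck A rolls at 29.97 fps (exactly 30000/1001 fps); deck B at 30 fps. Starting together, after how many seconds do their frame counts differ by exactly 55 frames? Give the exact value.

The gap grows by |30 − 30000/1001| = 30/1001 frames per second.
Time for a 55-frame gap: 55 ÷ (30/1001) = 11011/6 s.

11011/6 seconds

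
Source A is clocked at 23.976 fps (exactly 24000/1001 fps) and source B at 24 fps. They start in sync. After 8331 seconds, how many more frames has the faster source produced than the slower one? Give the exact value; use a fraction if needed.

A emits 24000/1001 × 8331 = 199944000/1001 frames; B emits 24 × 8331 = 199944.
Difference = 199944/1001 frames (≈ 199.7443); B is ahead of A.

199944/1001 frames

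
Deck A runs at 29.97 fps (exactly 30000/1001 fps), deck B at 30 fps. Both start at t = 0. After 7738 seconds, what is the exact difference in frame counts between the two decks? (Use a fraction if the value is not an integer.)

232140/1001 frames

A emits 30000/1001 × 7738 = 232140000/1001 frames; B emits 30 × 7738 = 232140.
Difference = 232140/1001 frames (≈ 231.9081); B is ahead of A.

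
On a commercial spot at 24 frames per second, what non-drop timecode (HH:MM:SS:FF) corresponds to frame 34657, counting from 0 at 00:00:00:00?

34657 ÷ 24 = 1444 full seconds, remainder 1 frame.
1444 s = 0 h 24 min 4 s.
Timecode: 00:24:04:01.

00:24:04:01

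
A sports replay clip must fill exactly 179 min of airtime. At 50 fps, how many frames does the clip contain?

537000 frames

179 min = 10740 s.
Frames = 10740 × 50 = 537000.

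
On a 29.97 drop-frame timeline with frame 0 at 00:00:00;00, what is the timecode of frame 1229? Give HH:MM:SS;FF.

00:00:40;29

Each 10-minute DF block holds 10 × 60 × 30 − 9 × 2 = 17982 frames. 1229 ÷ 17982 → 0 full blocks, remainder 1229.
Within the partial block the first minute is 1800 frames and each further minute 1798, so 0 further minute boundaries passed. Total skipped labels = 18 × 0 + 2 × 0 = 0.
Non-drop label index = 1229 + 0 = 1229; at 30 labels/s that is 00:00:40:29, i.e. DF 00:00:40;29.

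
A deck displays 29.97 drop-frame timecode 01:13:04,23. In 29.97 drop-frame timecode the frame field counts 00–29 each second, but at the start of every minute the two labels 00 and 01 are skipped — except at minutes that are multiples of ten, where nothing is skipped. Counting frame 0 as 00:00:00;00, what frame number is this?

As if non-drop at 30 labels/s: (1 × 3600 + 13 × 60 + 4) × 30 + 23 = 131543.
Minute boundaries passed: 73; those not divisible by 10: 73 − 7 = 66; dropped labels = 2 × 66 = 132.
Actual frame index = 131543 − 132 = 131411.

131411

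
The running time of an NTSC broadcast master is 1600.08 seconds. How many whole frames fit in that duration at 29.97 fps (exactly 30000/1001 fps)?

Frames = 1600.08 × 30000/1001 = 48002400/1001 ≈ 47954.4456.
Complete frames: 47954.

47954 frames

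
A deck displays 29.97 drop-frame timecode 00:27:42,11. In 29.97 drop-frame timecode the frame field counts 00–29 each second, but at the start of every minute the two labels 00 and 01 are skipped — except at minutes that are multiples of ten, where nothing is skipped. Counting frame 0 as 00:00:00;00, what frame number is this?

49821

As if non-drop at 30 labels/s: (0 × 3600 + 27 × 60 + 42) × 30 + 11 = 49871.
Minute boundaries passed: 27; those not divisible by 10: 27 − 2 = 25; dropped labels = 2 × 25 = 50.
Actual frame index = 49871 − 50 = 49821.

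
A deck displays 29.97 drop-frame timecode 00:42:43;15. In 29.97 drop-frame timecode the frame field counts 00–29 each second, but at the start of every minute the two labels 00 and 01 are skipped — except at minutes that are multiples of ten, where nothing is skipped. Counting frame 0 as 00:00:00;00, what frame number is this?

76829

Complete 10-minute blocks: 4, each 17982 frames → 71928.
Remaining 2 whole minutes in the current block: 1800 + 1 × 1798 = 3598 frames.
Within the current minute: 43 × 30 + 15 − 2 = 1303 (labels ;00/;01 skipped at this minute). Total = 71928 + 3598 + 1303 = 76829.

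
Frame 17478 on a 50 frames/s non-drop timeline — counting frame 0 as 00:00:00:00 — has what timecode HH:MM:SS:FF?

00:05:49:28

17478 ÷ 50 = 349 full seconds, remainder 28 frames.
349 s = 0 h 5 min 49 s.
Timecode: 00:05:49:28.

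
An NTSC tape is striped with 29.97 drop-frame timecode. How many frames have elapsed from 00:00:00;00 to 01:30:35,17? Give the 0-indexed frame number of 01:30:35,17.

162905

As if non-drop at 30 labels/s: (1 × 3600 + 30 × 60 + 35) × 30 + 17 = 163067.
Minute boundaries passed: 90; those not divisible by 10: 90 − 9 = 81; dropped labels = 2 × 81 = 162.
Actual frame index = 163067 − 162 = 162905.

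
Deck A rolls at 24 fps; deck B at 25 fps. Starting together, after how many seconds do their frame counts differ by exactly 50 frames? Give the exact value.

The gap grows by |25 − 24| = 1 frame per second.
Time for a 50-frame gap: 50 ÷ (1) = 50 s.

50 seconds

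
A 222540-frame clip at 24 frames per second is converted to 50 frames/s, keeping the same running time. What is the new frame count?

Target frames = source frames × (target rate / source rate) = 222540 × (50)/(24) = 222540 × 25/12 = 463625.

463625 frames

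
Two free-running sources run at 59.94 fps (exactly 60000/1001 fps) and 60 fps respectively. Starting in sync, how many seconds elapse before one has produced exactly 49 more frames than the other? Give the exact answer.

49049/60 seconds

The gap grows by |60 − 60000/1001| = 60/1001 frames per second.
Time for a 49-frame gap: 49 ÷ (60/1001) = 49049/60 s.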